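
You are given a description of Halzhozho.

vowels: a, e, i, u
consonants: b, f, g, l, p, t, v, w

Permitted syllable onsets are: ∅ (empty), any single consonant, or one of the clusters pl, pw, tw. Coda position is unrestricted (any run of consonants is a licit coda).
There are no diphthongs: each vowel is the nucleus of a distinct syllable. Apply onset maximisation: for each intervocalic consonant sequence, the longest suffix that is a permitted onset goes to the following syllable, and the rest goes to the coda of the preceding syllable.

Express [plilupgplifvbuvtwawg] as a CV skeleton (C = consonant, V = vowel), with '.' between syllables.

CCV.CVCC.CCVCC.CVC.CCVCC

The vowels are i, u, i, u, a — 5 nuclei, so 5 syllables.
Between /i/ (V1) and /u/ (V2): /l/ → onset of the next syllable (single consonants are always licit onsets).
Between /u/ (V2) and /i/ (V3): /pgpl/ — longest licit onset from the right is /pl/, leaving /pg/ as coda.
Between /i/ (V3) and /u/ (V4): /fvb/ splits as /fv/ + /b/ (/b/ is the longest suffix that is a licit onset).
Between /u/ (V4) and /a/ (V5): /vtw/ splits as /v/ + /tw/ (/tw/ is the longest suffix that is a licit onset).
Putting it together: pli.lupg.plifv.buv.twawg.
Mapping each syllable to C/V: /pli/ → CCV, /lupg/ → CVCC, /plifv/ → CCVCC, /buv/ → CVC, /twawg/ → CCVCC.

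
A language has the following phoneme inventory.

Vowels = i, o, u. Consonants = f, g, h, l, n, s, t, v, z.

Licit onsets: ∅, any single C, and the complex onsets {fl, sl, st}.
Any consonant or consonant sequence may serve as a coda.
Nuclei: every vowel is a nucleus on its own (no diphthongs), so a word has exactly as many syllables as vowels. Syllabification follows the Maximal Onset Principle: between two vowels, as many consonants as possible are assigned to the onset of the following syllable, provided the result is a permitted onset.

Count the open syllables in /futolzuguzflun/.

2

Nuclei (vowels): u, o, u, u, u → 5 syllables.
/u…o/ gap (V1→V2): just /t/ — single C goes to the following onset.
/o…u/ gap (V2→V3): cluster /lz/ — the longest permitted-onset suffix is /z/; onset = /z/, preceding coda = /l/.
/u…u/ gap (V3→V4): /g/ → onset of the next syllable (single consonants are always licit onsets).
/u…u/ gap (V4→V5): /zfl/ splits as /z/ + /fl/ (/fl/ is the longest suffix that is a licit onset).
So the parse is fu.tol.zu.guz.flun.
Classifying each syllable: /fu/ (open), /tol/ (closed), /zu/ (open), /guz/ (closed), /flun/ (closed).
Open syllables: 2.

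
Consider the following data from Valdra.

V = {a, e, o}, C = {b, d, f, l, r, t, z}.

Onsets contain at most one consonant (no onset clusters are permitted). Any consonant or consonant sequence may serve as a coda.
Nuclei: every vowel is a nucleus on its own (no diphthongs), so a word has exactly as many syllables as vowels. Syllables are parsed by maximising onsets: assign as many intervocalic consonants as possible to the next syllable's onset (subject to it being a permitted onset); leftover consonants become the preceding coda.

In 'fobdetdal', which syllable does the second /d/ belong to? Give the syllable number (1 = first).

Vowels present: o, e, a; each is a nucleus, giving 3 syllables.
σ1/σ2 boundary: /bd/ splits as /b/ + /d/ (/d/ is the longest suffix that is a licit onset).
σ2/σ3 boundary: /td/ splits as /t/ + /d/ (/d/ is the longest suffix that is a licit onset).
Putting it together: fob.det.dal.
The second /d/ is in the onset of syllable 3 (/dal/).

3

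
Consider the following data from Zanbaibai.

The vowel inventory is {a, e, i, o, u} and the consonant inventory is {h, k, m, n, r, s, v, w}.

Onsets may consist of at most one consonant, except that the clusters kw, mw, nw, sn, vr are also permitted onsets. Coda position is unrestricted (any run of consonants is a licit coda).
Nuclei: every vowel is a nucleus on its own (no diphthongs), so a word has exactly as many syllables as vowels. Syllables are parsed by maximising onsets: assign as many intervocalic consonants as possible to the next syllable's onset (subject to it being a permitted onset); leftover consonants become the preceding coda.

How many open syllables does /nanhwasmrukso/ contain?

1

Nuclei (vowels): a, a, u, o → 4 syllables.
V1 /a/ – V2 /a/: /nhw/; trying suffixes from longest down, /w/ is the first permitted one, so coda /nh/ | onset /w/.
V2 /a/ – V3 /u/: /smr/ splits as /sm/ + /r/ (/r/ is the longest suffix that is a licit onset).
V3 /u/ – V4 /o/: cluster /ks/ — the longest permitted-onset suffix is /s/; onset = /s/, preceding coda = /k/.
Syllabification: nanh.wasm.ruk.so.
Classifying each syllable: /nanh/ (closed), /wasm/ (closed), /ruk/ (closed), /so/ (open).
Open syllables: 1.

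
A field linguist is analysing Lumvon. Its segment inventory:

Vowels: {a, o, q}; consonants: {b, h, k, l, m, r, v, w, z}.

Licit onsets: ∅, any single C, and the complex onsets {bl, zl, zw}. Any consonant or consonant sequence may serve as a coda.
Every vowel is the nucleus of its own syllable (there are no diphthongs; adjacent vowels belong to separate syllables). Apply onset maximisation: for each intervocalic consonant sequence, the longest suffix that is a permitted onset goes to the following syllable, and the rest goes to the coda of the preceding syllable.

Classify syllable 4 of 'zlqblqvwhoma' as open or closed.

Vowels present: q, q, o, a; each is a nucleus, giving 4 syllables.
σ1/σ2 boundary: /bl/ — entire cluster is a permitted onset → onset /bl/, coda ∅.
σ2/σ3 boundary: /vwh/ splits as /vw/ + /h/ (/h/ is the longest suffix that is a licit onset).
σ3/σ4 boundary: just /m/ — single C goes to the following onset.
Putting it together: zlq.blqvw.ho.ma.
Syllable 4 is /ma/; it ends in its nucleus with no coda, so it is open.

open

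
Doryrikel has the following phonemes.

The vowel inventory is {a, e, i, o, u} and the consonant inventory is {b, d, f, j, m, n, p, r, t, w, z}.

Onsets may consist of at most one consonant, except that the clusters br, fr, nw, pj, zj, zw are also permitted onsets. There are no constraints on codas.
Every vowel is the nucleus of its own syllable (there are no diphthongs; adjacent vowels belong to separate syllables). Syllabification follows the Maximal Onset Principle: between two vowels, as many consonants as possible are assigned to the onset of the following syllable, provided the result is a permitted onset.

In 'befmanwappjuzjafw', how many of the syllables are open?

2

The vowels are e, a, a, u, a — 5 nuclei, so 5 syllables.
V1 /e/ – V2 /a/: /fm/; trying suffixes from longest down, /m/ is the first permitted one, so coda /f/ | onset /m/.
V2 /a/ – V3 /a/: /nw/ is a licit onset in full, so it all attaches to the next syllable.
V3 /a/ – V4 /u/: cluster /ppj/ — the longest permitted-onset suffix is /pj/; onset = /pj/, preceding coda = /p/.
V4 /u/ – V5 /a/: cluster /zj/ — /zj/ is itself a permitted onset, so the whole cluster goes right; preceding coda = ∅.
Syllabification: bef.ma.nwap.pju.zjafw.
Classifying each syllable: /bef/ (closed), /ma/ (open), /nwap/ (closed), /pju/ (open), /zjafw/ (closed).
Open syllables: 2.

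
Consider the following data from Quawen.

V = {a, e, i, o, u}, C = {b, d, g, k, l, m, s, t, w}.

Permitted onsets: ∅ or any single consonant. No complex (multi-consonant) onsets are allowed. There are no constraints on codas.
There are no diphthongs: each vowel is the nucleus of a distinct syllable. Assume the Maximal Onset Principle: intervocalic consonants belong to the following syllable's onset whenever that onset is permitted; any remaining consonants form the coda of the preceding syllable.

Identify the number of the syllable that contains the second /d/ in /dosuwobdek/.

The vowels are o, u, o, e — 4 nuclei, so 4 syllables.
Between /o/ (V1) and /u/ (V2): /s/ is a single consonant, so it becomes the next onset.
Between /u/ (V2) and /o/ (V3): /w/ → onset of the next syllable (single consonants are always licit onsets).
Between /o/ (V3) and /e/ (V4): /bd/ splits as /b/ + /d/ (/d/ is the longest suffix that is a licit onset).
Putting it together: do.su.wob.dek.
The second /d/ is in the onset of syllable 4 (/dek/).

4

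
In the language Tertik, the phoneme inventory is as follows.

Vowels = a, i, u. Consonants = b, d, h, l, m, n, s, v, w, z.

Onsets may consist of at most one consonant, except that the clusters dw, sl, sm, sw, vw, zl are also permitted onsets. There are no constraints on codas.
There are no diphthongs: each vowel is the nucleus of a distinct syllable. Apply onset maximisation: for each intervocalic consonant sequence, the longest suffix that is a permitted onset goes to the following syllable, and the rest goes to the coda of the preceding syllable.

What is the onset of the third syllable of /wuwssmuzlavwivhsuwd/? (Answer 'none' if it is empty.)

The vowels are u, u, a, i, u — 5 nuclei, so 5 syllables.
σ1/σ2 boundary: cluster /wssm/ — the longest permitted-onset suffix is /sm/; onset = /sm/, preceding coda = /ws/.
σ2/σ3 boundary: /zl/ — entire cluster is a permitted onset → onset /zl/, coda ∅.
σ3/σ4 boundary: /vw/ — entire cluster is a permitted onset → onset /vw/, coda ∅.
σ4/σ5 boundary: /vhs/; trying suffixes from longest down, /s/ is the first permitted one, so coda /vh/ | onset /s/.
Putting it together: wuws.smu.zla.vwivh.suwd.
Syllable 3 is /zla/: onset /zl/, nucleus /a/, coda ∅.

zl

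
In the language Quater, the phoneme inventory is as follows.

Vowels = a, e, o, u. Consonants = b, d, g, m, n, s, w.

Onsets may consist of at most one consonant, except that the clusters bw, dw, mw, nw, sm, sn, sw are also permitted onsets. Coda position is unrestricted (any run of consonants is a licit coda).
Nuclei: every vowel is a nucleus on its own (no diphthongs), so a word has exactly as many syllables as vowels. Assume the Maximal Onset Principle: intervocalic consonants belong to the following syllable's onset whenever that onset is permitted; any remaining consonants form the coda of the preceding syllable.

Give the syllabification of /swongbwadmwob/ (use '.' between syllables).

swong.bwad.mwob

Vowels present: o, a, o; each is a nucleus, giving 3 syllables.
Between /o/ (V1) and /a/ (V2): /ngbw/ — longest licit onset from the right is /bw/, leaving /ng/ as coda.
Between /a/ (V2) and /o/ (V3): /dmw/ — longest licit onset from the right is /mw/, leaving /d/ as coda.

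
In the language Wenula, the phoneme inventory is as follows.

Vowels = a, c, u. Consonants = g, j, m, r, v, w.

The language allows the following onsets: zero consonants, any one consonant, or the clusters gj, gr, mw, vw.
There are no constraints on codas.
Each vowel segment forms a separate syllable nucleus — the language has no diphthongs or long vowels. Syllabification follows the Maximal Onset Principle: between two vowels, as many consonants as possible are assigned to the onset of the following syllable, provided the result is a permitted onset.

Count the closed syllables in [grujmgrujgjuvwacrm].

The vowels are u, u, u, a, c — 5 nuclei, so 5 syllables.
Between /u/ (V1) and /u/ (V2): cluster /jmgr/ — the longest permitted-onset suffix is /gr/; onset = /gr/, preceding coda = /jm/.
Between /u/ (V2) and /u/ (V3): /jgj/ — longest licit onset from the right is /gj/, leaving /j/ as coda.
Between /u/ (V3) and /a/ (V4): cluster /vw/ — /vw/ is itself a permitted onset, so the whole cluster goes right; preceding coda = ∅.
Between /a/ (V4) and /c/ (V5): no consonants, so the boundary falls immediately after /a/.
Result: grujm.gruj.gju.vwa.crm.
Classifying each syllable: /grujm/ (closed), /gruj/ (closed), /gju/ (open), /vwa/ (open), /crm/ (closed).
Closed syllables: 3.

3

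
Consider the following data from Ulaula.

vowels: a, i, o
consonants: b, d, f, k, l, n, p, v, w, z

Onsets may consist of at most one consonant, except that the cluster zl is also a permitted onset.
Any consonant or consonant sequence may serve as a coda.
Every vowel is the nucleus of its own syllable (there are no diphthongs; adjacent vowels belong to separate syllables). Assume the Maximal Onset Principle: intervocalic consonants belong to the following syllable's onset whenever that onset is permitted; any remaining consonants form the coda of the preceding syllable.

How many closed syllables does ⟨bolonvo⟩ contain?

1

Nuclei (vowels): o, o, o → 3 syllables.
/o…o/ gap (V1→V2): /l/ → onset of the next syllable (single consonants are always licit onsets).
/o…o/ gap (V2→V3): /nv/ splits as /n/ + /v/ (/v/ is the longest suffix that is a licit onset).
Result: bo.lon.vo.
Classifying each syllable: /bo/ (open), /lon/ (closed), /vo/ (open).
Closed syllables: 1.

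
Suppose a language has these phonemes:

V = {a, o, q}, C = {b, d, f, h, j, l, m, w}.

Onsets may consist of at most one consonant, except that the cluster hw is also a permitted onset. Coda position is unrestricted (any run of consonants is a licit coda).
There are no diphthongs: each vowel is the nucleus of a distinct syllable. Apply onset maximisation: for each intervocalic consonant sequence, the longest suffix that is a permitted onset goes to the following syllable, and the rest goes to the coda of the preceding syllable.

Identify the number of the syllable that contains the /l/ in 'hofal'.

Nuclei (vowels): o, a → 2 syllables.
/o…a/ gap (V1→V2): just /f/ — single C goes to the following onset.
Result: ho.fal.
The /l/ is in the coda of syllable 2 (/fal/).

2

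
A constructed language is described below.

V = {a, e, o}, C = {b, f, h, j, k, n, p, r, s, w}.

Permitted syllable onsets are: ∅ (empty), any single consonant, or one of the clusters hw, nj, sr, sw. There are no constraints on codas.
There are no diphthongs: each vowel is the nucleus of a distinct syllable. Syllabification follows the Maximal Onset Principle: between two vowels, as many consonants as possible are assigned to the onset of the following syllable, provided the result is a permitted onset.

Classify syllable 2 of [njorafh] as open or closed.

closed

The vowels are o, a — 2 nuclei, so 2 syllables.
σ1/σ2 boundary: /r/ → onset of the next syllable (single consonants are always licit onsets).
Putting it together: njo.rafh.
Syllable 2 is /rafh/ with coda /fh/, so it is closed.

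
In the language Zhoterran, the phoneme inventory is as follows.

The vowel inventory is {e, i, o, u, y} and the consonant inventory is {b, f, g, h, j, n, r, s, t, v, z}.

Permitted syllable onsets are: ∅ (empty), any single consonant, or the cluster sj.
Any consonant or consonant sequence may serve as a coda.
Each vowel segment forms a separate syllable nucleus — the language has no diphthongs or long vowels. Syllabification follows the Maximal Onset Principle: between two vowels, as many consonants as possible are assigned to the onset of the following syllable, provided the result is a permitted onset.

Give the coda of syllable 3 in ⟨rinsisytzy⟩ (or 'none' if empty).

Nuclei (vowels): i, i, y, y → 4 syllables.
V1 /i/ – V2 /i/: /ns/; trying suffixes from longest down, /s/ is the first permitted one, so coda /n/ | onset /s/.
V2 /i/ – V3 /y/: /s/ is a single consonant, so it becomes the next onset.
V3 /y/ – V4 /y/: cluster /tz/ — the longest permitted-onset suffix is /z/; onset = /z/, preceding coda = /t/.
Result: rin.si.syt.zy.
Syllable 3 is /syt/: onset /s/, nucleus /y/, coda /t/.

t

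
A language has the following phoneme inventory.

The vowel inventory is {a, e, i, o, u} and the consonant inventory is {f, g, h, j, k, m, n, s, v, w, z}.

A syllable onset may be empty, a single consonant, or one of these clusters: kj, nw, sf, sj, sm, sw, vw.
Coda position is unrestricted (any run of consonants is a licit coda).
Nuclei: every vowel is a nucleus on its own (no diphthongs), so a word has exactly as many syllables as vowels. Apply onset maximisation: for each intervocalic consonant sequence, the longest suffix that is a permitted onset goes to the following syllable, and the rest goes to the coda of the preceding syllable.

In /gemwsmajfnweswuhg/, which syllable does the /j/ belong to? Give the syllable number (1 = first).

The vowels are e, a, e, u — 4 nuclei, so 4 syllables.
/e…a/ gap (V1→V2): /mwsm/ splits as /mw/ + /sm/ (/sm/ is the longest suffix that is a licit onset).
/a…e/ gap (V2→V3): cluster /jfnw/ — the longest permitted-onset suffix is /nw/; onset = /nw/, preceding coda = /jf/.
/e…u/ gap (V3→V4): cluster /sw/ — /sw/ is itself a permitted onset, so the whole cluster goes right; preceding coda = ∅.
Syllabification: gemw.smajf.nwe.swuhg.
The /j/ is in the coda of syllable 2 (/smajf/).

2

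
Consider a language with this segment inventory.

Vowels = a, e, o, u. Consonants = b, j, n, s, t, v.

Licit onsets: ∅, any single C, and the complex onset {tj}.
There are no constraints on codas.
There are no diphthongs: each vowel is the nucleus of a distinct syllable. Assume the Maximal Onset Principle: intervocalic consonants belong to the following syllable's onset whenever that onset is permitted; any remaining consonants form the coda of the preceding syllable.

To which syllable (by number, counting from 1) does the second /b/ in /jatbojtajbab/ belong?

Nuclei (vowels): a, o, a, a → 4 syllables.
/a…o/ gap (V1→V2): /tb/ — longest licit onset from the right is /b/, leaving /t/ as coda.
/o…a/ gap (V2→V3): /jt/ splits as /j/ + /t/ (/t/ is the longest suffix that is a licit onset).
/a…a/ gap (V3→V4): /jb/ — longest licit onset from the right is /b/, leaving /j/ as coda.
So the parse is jat.boj.taj.bab.
The second /b/ is in the onset of syllable 4 (/bab/).

4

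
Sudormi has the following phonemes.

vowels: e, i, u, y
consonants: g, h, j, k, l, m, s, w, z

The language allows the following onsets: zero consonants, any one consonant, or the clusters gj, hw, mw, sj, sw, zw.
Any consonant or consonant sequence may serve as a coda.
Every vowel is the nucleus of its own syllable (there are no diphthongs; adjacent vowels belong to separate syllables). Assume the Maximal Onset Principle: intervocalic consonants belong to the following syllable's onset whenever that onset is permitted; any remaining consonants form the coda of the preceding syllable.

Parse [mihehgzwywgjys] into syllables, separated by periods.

Nuclei (vowels): i, e, y, y → 4 syllables.
/i…e/ gap (V1→V2): just /h/ — single C goes to the following onset.
/e…y/ gap (V2→V3): cluster /hgzw/ — the longest permitted-onset suffix is /zw/; onset = /zw/, preceding coda = /hg/.
/y…y/ gap (V3→V4): /wgj/ — longest licit onset from the right is /gj/, leaving /w/ as coda.

mi.hehg.zwyw.gjys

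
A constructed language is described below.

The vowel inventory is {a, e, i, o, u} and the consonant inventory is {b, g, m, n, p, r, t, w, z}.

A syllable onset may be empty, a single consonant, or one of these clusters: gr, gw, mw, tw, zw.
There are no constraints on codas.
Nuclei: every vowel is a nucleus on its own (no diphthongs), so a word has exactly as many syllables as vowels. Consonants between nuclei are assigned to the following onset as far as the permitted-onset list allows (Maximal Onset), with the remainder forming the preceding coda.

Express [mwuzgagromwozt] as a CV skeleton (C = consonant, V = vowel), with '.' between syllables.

Vowels present: u, a, o, o; each is a nucleus, giving 4 syllables.
/u…a/ gap (V1→V2): /zg/; trying suffixes from longest down, /g/ is the first permitted one, so coda /z/ | onset /g/.
/a…o/ gap (V2→V3): cluster /gr/ — /gr/ is itself a permitted onset, so the whole cluster goes right; preceding coda = ∅.
/o…o/ gap (V3→V4): /mw/ is a licit onset in full, so it all attaches to the next syllable.
Putting it together: mwuz.ga.gro.mwozt.
Mapping each syllable to C/V: /mwuz/ → CCVC, /ga/ → CV, /gro/ → CCV, /mwozt/ → CCVCC.

CCVC.CV.CCV.CCVCC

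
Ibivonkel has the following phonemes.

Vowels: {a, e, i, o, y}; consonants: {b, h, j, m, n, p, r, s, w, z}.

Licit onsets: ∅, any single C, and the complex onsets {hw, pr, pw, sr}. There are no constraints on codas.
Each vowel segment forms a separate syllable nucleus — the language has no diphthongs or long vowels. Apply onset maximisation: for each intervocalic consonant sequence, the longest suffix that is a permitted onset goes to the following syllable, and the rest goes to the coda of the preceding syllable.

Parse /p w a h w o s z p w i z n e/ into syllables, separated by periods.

pwa.hwosz.pwiz.ne

Nuclei (vowels): a, o, i, e → 4 syllables.
Between /a/ (V1) and /o/ (V2): cluster /hw/ — /hw/ is itself a permitted onset, so the whole cluster goes right; preceding coda = ∅.
Between /o/ (V2) and /i/ (V3): /szpw/; trying suffixes from longest down, /pw/ is the first permitted one, so coda /sz/ | onset /pw/.
Between /i/ (V3) and /e/ (V4): /zn/ splits as /z/ + /n/ (/n/ is the longest suffix that is a licit onset).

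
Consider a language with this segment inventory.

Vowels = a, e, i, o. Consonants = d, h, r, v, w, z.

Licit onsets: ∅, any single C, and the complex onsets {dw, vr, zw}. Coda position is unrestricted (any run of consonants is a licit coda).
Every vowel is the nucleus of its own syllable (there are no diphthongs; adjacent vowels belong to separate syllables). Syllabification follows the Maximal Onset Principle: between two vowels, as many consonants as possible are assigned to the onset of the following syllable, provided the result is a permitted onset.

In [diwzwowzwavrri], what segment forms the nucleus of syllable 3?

Vowels present: i, o, a, i; each is a nucleus, giving 4 syllables.
The third nucleus (vowel 3 from the left) is /a/.

a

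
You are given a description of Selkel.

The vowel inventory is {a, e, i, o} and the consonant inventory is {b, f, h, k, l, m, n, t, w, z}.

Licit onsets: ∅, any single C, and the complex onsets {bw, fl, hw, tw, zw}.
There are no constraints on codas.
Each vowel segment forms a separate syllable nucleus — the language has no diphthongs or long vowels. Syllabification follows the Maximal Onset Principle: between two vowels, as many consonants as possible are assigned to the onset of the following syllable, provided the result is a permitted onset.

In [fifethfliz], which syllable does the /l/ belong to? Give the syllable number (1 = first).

3

Nuclei (vowels): i, e, i → 3 syllables.
V1 /i/ – V2 /e/: /f/ is a single consonant, so it becomes the next onset.
V2 /e/ – V3 /i/: /thfl/ — longest licit onset from the right is /fl/, leaving /th/ as coda.
So the parse is fi.feth.fliz.
The /l/ is in the onset of syllable 3 (/fliz/).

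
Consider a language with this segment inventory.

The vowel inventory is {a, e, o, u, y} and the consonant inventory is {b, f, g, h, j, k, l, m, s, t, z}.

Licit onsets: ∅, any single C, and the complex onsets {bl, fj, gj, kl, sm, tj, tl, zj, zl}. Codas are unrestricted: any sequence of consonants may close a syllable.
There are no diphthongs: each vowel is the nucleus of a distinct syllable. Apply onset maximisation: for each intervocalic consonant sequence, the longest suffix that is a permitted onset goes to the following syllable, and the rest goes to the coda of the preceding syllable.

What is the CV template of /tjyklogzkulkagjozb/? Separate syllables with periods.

CCV.CCVCC.CVC.CV.CCVCC

The vowels are y, o, u, a, o — 5 nuclei, so 5 syllables.
V1 /y/ – V2 /o/: /kl/ — entire cluster is a permitted onset → onset /kl/, coda ∅.
V2 /o/ – V3 /u/: /gzk/; trying suffixes from longest down, /k/ is the first permitted one, so coda /gz/ | onset /k/.
V3 /u/ – V4 /a/: /lk/ splits as /l/ + /k/ (/k/ is the longest suffix that is a licit onset).
V4 /a/ – V5 /o/: /gj/ — entire cluster is a permitted onset → onset /gj/, coda ∅.
Syllabification: tjy.klogz.kul.ka.gjozb.
Mapping each syllable to C/V: /tjy/ → CCV, /klogz/ → CCVCC, /kul/ → CVC, /ka/ → CV, /gjozb/ → CCVCC.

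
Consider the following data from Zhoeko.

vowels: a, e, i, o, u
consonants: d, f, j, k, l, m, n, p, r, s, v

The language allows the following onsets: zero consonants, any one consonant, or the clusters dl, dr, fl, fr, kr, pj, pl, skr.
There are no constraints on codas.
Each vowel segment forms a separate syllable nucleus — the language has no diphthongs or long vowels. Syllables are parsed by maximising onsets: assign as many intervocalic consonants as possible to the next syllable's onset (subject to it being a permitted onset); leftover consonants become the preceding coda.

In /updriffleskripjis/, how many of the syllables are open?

2

Nuclei (vowels): u, i, e, i, i → 5 syllables.
/u…i/ gap (V1→V2): /pdr/ splits as /p/ + /dr/ (/dr/ is the longest suffix that is a licit onset).
/i…e/ gap (V2→V3): /ffl/; trying suffixes from longest down, /fl/ is the first permitted one, so coda /f/ | onset /fl/.
/e…i/ gap (V3→V4): /skr/ — entire cluster is a permitted onset → onset /skr/, coda ∅.
/i…i/ gap (V4→V5): /pj/ — entire cluster is a permitted onset → onset /pj/, coda ∅.
Putting it together: up.drif.fle.skri.pjis.
Classifying each syllable: /up/ (closed), /drif/ (closed), /fle/ (open), /skri/ (open), /pjis/ (closed).
Open syllables: 2.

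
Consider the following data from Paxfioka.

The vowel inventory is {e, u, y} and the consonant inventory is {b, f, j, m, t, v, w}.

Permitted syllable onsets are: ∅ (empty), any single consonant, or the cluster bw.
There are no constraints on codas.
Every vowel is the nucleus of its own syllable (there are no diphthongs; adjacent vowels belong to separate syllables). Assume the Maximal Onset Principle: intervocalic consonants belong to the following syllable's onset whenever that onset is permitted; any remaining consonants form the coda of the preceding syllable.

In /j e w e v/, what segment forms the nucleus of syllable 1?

e

Nuclei (vowels): e, e → 2 syllables.
The first nucleus (vowel 1 from the left) is /e/.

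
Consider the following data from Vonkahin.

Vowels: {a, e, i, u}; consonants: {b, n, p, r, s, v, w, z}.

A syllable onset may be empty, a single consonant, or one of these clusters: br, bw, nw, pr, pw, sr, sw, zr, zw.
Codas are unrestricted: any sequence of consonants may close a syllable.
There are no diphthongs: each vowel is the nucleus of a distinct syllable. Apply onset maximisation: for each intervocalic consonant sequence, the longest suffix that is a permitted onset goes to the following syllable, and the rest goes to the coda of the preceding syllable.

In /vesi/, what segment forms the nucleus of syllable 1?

e

Nuclei (vowels): e, i → 2 syllables.
The first nucleus (vowel 1 from the left) is /e/.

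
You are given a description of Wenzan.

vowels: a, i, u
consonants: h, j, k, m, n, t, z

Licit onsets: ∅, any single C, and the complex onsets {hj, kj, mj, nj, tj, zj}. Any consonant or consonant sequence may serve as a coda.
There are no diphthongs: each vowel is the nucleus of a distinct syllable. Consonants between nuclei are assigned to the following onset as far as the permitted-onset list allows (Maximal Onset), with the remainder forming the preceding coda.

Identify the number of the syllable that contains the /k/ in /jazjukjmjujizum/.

2

Nuclei (vowels): a, u, u, i, u → 5 syllables.
/a…u/ gap (V1→V2): /zj/ is a licit onset in full, so it all attaches to the next syllable.
/u…u/ gap (V2→V3): /kjmj/; trying suffixes from longest down, /mj/ is the first permitted one, so coda /kj/ | onset /mj/.
/u…i/ gap (V3→V4): /j/ is a single consonant, so it becomes the next onset.
/i…u/ gap (V4→V5): /z/ is a single consonant, so it becomes the next onset.
Putting it together: ja.zjukj.mju.ji.zum.
The /k/ is in the coda of syllable 2 (/zjukj/).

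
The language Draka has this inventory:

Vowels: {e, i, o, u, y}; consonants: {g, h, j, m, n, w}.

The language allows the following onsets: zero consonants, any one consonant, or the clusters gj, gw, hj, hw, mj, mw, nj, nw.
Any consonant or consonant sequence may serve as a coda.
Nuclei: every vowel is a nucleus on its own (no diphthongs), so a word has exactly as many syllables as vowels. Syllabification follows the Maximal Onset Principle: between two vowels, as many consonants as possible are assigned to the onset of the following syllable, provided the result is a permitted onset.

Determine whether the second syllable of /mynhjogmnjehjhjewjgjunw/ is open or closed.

closed

Vowels present: y, o, e, e, u; each is a nucleus, giving 5 syllables.
V1 /y/ – V2 /o/: /nhj/ — longest licit onset from the right is /hj/, leaving /n/ as coda.
V2 /o/ – V3 /e/: /gmnj/ — longest licit onset from the right is /nj/, leaving /gm/ as coda.
V3 /e/ – V4 /e/: cluster /hjhj/ — the longest permitted-onset suffix is /hj/; onset = /hj/, preceding coda = /hj/.
V4 /e/ – V5 /u/: /wjgj/; trying suffixes from longest down, /gj/ is the first permitted one, so coda /wj/ | onset /gj/.
Syllabification: myn.hjogm.njehj.hjewj.gjunw.
Syllable 2 is /hjogm/ with coda /gm/, so it is closed.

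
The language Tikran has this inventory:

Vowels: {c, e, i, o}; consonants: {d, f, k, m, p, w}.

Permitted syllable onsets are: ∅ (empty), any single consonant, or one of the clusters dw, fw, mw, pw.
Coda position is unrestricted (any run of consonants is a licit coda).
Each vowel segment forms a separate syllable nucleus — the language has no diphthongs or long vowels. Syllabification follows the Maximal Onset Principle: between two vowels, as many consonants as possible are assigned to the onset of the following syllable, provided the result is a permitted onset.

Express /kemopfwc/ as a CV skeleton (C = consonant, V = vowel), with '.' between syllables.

CV.CVC.CCV

The vowels are e, o, c — 3 nuclei, so 3 syllables.
Between /e/ (V1) and /o/ (V2): /m/ → onset of the next syllable (single consonants are always licit onsets).
Between /o/ (V2) and /c/ (V3): /pfw/ splits as /p/ + /fw/ (/fw/ is the longest suffix that is a licit onset).
So the parse is ke.mop.fwc.
Mapping each syllable to C/V: /ke/ → CV, /mop/ → CVC, /fwc/ → CCV.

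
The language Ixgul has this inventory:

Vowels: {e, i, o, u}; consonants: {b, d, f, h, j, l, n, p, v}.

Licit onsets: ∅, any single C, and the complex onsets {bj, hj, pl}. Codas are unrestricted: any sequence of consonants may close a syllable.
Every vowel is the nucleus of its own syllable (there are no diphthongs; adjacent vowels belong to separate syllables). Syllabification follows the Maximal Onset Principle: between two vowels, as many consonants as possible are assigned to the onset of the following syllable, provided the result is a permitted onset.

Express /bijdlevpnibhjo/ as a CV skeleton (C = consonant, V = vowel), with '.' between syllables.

Vowels present: i, e, i, o; each is a nucleus, giving 4 syllables.
Between /i/ (V1) and /e/ (V2): /jdl/ splits as /jd/ + /l/ (/l/ is the longest suffix that is a licit onset).
Between /e/ (V2) and /i/ (V3): /vpn/ — longest licit onset from the right is /n/, leaving /vp/ as coda.
Between /i/ (V3) and /o/ (V4): /bhj/ splits as /b/ + /hj/ (/hj/ is the longest suffix that is a licit onset).
Result: bijd.levp.nib.hjo.
Mapping each syllable to C/V: /bijd/ → CVCC, /levp/ → CVCC, /nib/ → CVC, /hjo/ → CCV.

CVCC.CVCC.CVC.CCV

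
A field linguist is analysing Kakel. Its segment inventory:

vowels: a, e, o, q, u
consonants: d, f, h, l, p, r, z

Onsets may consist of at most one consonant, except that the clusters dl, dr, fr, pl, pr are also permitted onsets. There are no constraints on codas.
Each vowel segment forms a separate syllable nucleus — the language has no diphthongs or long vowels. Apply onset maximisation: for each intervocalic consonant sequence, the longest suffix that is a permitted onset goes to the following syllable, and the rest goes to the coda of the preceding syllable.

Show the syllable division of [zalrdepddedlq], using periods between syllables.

zalr.depd.de.dlq

Vowels present: a, e, e, q; each is a nucleus, giving 4 syllables.
Between /a/ (V1) and /e/ (V2): /lrd/; trying suffixes from longest down, /d/ is the first permitted one, so coda /lr/ | onset /d/.
Between /e/ (V2) and /e/ (V3): /pdd/ — longest licit onset from the right is /d/, leaving /pd/ as coda.
Between /e/ (V3) and /q/ (V4): /dl/ — entire cluster is a permitted onset → onset /dl/, coda ∅.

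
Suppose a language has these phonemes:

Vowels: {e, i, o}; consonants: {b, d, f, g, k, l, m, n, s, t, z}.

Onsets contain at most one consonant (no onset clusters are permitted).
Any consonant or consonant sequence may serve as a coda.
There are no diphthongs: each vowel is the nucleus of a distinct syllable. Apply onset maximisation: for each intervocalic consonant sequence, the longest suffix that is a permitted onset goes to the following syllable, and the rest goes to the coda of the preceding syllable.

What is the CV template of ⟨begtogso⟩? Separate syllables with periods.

CVC.CVC.CV

Vowels present: e, o, o; each is a nucleus, giving 3 syllables.
/e…o/ gap (V1→V2): /gt/ splits as /g/ + /t/ (/t/ is the longest suffix that is a licit onset).
/o…o/ gap (V2→V3): cluster /gs/ — the longest permitted-onset suffix is /s/; onset = /s/, preceding coda = /g/.
So the parse is beg.tog.so.
Mapping each syllable to C/V: /beg/ → CVC, /tog/ → CVC, /so/ → CV.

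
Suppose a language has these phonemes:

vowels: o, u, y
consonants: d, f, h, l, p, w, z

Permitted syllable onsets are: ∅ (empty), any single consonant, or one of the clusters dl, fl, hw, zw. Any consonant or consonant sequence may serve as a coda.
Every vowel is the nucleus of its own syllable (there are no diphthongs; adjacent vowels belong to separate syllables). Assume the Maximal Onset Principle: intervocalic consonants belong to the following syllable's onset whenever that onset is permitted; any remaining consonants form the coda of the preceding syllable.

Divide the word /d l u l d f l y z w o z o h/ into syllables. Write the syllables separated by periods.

The vowels are u, y, o, o — 4 nuclei, so 4 syllables.
σ1/σ2 boundary: /ldfl/; trying suffixes from longest down, /fl/ is the first permitted one, so coda /ld/ | onset /fl/.
σ2/σ3 boundary: /zw/ is a licit onset in full, so it all attaches to the next syllable.
σ3/σ4 boundary: /z/ → onset of the next syllable (single consonants are always licit onsets).

dluld.fly.zwo.zoh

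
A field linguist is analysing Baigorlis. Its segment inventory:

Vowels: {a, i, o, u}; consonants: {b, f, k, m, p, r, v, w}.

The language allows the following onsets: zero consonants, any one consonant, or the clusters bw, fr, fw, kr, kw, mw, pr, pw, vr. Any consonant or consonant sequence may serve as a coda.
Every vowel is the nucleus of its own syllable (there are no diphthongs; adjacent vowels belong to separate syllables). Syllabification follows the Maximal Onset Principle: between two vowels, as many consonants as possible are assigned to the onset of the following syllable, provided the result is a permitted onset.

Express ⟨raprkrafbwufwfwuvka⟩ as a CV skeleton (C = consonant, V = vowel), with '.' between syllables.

Vowels present: a, a, u, u, a; each is a nucleus, giving 5 syllables.
Between /a/ (V1) and /a/ (V2): /prkr/; trying suffixes from longest down, /kr/ is the first permitted one, so coda /pr/ | onset /kr/.
Between /a/ (V2) and /u/ (V3): /fbw/ splits as /f/ + /bw/ (/bw/ is the longest suffix that is a licit onset).
Between /u/ (V3) and /u/ (V4): cluster /fwfw/ — the longest permitted-onset suffix is /fw/; onset = /fw/, preceding coda = /fw/.
Between /u/ (V4) and /a/ (V5): cluster /vk/ — the longest permitted-onset suffix is /k/; onset = /k/, preceding coda = /v/.
So the parse is rapr.kraf.bwufw.fwuv.ka.
Mapping each syllable to C/V: /rapr/ → CVCC, /kraf/ → CCVC, /bwufw/ → CCVCC, /fwuv/ → CCVC, /ka/ → CV.

CVCC.CCVC.CCVCC.CCVC.CV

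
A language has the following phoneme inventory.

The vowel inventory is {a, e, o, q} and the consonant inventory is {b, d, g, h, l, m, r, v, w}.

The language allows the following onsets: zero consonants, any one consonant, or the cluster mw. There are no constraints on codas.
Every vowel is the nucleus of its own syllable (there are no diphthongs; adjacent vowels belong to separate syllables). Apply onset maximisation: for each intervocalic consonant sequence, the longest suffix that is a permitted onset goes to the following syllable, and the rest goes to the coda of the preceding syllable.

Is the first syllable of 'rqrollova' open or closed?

open

Vowels present: q, o, o, a; each is a nucleus, giving 4 syllables.
σ1/σ2 boundary: /r/ is a single consonant, so it becomes the next onset.
σ2/σ3 boundary: cluster /ll/ — the longest permitted-onset suffix is /l/; onset = /l/, preceding coda = /l/.
σ3/σ4 boundary: just /v/ — single C goes to the following onset.
So the parse is rq.rol.lo.va.
Syllable 1 is /rq/; it ends in its nucleus with no coda, so it is open.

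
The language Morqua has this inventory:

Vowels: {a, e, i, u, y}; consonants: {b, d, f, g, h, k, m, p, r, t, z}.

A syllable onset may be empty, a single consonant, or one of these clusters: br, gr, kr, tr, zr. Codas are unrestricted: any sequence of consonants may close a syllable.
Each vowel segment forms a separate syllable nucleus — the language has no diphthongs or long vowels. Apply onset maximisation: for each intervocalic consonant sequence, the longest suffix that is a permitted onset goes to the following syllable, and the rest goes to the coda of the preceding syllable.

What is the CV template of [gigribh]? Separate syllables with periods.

Vowels present: i, i; each is a nucleus, giving 2 syllables.
Between /i/ (V1) and /i/ (V2): cluster /gr/ — /gr/ is itself a permitted onset, so the whole cluster goes right; preceding coda = ∅.
So the parse is gi.gribh.
Mapping each syllable to C/V: /gi/ → CV, /gribh/ → CCVCC.

CV.CCVCC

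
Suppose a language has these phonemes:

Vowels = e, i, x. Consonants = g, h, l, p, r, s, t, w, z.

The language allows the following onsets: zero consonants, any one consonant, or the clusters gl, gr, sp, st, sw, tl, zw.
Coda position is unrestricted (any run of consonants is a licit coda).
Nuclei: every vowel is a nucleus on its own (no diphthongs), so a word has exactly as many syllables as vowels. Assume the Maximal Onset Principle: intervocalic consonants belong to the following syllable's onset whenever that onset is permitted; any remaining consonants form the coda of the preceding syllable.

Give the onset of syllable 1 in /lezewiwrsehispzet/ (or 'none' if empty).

Vowels present: e, e, i, e, i, e; each is a nucleus, giving 6 syllables.
σ1/σ2 boundary: just /z/ — single C goes to the following onset.
σ2/σ3 boundary: /w/ is a single consonant, so it becomes the next onset.
σ3/σ4 boundary: /wrs/ splits as /wr/ + /s/ (/s/ is the longest suffix that is a licit onset).
σ4/σ5 boundary: just /h/ — single C goes to the following onset.
σ5/σ6 boundary: cluster /spz/ — the longest permitted-onset suffix is /z/; onset = /z/, preceding coda = /sp/.
Result: le.ze.wiwr.se.hisp.zet.
Syllable 1 is /le/: onset /l/, nucleus /e/, coda ∅.

l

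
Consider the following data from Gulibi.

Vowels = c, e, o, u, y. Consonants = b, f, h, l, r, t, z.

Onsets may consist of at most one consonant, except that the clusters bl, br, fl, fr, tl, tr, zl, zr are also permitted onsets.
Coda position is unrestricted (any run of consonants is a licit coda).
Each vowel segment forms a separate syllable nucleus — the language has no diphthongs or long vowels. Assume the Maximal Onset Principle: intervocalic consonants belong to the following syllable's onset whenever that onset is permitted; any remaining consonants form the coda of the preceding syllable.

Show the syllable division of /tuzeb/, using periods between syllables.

tu.zeb

Nuclei (vowels): u, e → 2 syllables.
/u…e/ gap (V1→V2): /z/ → onset of the next syllable (single consonants are always licit onsets).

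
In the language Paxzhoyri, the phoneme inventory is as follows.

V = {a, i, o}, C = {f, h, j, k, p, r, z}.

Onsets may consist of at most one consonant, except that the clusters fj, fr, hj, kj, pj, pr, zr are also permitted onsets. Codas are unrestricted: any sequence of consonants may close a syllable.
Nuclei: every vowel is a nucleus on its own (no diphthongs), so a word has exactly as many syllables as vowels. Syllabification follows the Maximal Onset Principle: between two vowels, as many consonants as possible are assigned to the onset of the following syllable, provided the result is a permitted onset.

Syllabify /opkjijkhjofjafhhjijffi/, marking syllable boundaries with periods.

op.kjijk.hjo.fjafh.hjijf.fi

Nuclei (vowels): o, i, o, a, i, i → 6 syllables.
Between /o/ (V1) and /i/ (V2): /pkj/ — longest licit onset from the right is /kj/, leaving /p/ as coda.
Between /i/ (V2) and /o/ (V3): /jkhj/ — longest licit onset from the right is /hj/, leaving /jk/ as coda.
Between /o/ (V3) and /a/ (V4): /fj/ is a licit onset in full, so it all attaches to the next syllable.
Between /a/ (V4) and /i/ (V5): /fhhj/; trying suffixes from longest down, /hj/ is the first permitted one, so coda /fh/ | onset /hj/.
Between /i/ (V5) and /i/ (V6): /jff/; trying suffixes from longest down, /f/ is the first permitted one, so coda /jf/ | onset /f/.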